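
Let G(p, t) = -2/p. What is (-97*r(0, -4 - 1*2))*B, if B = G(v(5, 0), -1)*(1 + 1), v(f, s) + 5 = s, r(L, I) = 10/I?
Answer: 388/3 ≈ 129.33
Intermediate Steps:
v(f, s) = -5 + s
B = ⅘ (B = (-2/(-5 + 0))*(1 + 1) = -2/(-5)*2 = -2*(-⅕)*2 = (⅖)*2 = ⅘ ≈ 0.80000)
(-97*r(0, -4 - 1*2))*B = -970/(-4 - 1*2)*(⅘) = -970/(-4 - 2)*(⅘) = -970/(-6)*(⅘) = -970*(-1)/6*(⅘) = -97*(-5/3)*(⅘) = (485/3)*(⅘) = 388/3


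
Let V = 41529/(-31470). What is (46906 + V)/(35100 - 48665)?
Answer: -492030097/142296850 ≈ -3.4578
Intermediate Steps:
V = -13843/10490 (V = 41529*(-1/31470) = -13843/10490 ≈ -1.3196)
(46906 + V)/(35100 - 48665) = (46906 - 13843/10490)/(35100 - 48665) = (492030097/10490)/(-13565) = (492030097/10490)*(-1/13565) = -492030097/142296850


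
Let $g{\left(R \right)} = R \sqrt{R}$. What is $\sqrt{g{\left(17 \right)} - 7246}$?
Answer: $\sqrt{-7246 + 17 \sqrt{17}} \approx 84.711 i$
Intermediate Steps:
$g{\left(R \right)} = R^{\frac{3}{2}}$
$\sqrt{g{\left(17 \right)} - 7246} = \sqrt{17^{\frac{3}{2}} - 7246} = \sqrt{17 \sqrt{17} - 7246} = \sqrt{-7246 + 17 \sqrt{17}}$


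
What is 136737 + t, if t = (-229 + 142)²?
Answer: 144306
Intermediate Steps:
t = 7569 (t = (-87)² = 7569)
136737 + t = 136737 + 7569 = 144306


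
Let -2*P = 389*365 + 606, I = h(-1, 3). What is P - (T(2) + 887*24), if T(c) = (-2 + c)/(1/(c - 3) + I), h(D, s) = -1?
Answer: -185167/2 ≈ -92584.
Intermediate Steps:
I = -1
T(c) = (-2 + c)/(-1 + 1/(-3 + c)) (T(c) = (-2 + c)/(1/(c - 3) - 1) = (-2 + c)/(1/(-3 + c) - 1) = (-2 + c)/(-1 + 1/(-3 + c)))
P = -142591/2 (P = -(389*365 + 606)/2 = -(141985 + 606)/2 = -½*142591 = -142591/2 ≈ -71296.)
P - (T(2) + 887*24) = -142591/2 - ((-6 - 1*2² + 5*2)/(-4 + 2) + 887*24) = -142591/2 - ((-6 - 1*4 + 10)/(-2) + 21288) = -142591/2 - (-(-6 - 4 + 10)/2 + 21288) = -142591/2 - (-½*0 + 21288) = -142591/2 - (0 + 21288) = -142591/2 - 1*21288 = -142591/2 - 21288 = -185167/2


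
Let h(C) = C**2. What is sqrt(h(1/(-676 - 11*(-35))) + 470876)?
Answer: sqrt(39874250557)/291 ≈ 686.20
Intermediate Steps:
sqrt(h(1/(-676 - 11*(-35))) + 470876) = sqrt((1/(-676 - 11*(-35)))**2 + 470876) = sqrt((1/(-676 + 385))**2 + 470876) = sqrt((1/(-291))**2 + 470876) = sqrt((-1/291)**2 + 470876) = sqrt(1/84681 + 470876) = sqrt(39874250557/84681) = sqrt(39874250557)/291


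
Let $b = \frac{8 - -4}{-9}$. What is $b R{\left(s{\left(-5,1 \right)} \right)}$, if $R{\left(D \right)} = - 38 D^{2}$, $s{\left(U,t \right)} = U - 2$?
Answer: $\frac{7448}{3} \approx 2482.7$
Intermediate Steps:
$s{\left(U,t \right)} = -2 + U$ ($s{\left(U,t \right)} = U - 2 = -2 + U$)
$b = - \frac{4}{3}$ ($b = \left(8 + 4\right) \left(- \frac{1}{9}\right) = 12 \left(- \frac{1}{9}\right) = - \frac{4}{3} \approx -1.3333$)
$b R{\left(s{\left(-5,1 \right)} \right)} = - \frac{4 \left(- 38 \left(-2 - 5\right)^{2}\right)}{3} = - \frac{4 \left(- 38 \left(-7\right)^{2}\right)}{3} = - \frac{4 \left(\left(-38\right) 49\right)}{3} = \left(- \frac{4}{3}\right) \left(-1862\right) = \frac{7448}{3}$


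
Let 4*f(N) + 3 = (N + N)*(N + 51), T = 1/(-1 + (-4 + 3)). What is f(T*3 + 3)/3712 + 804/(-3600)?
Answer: -474233/2227200 ≈ -0.21293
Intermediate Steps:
T = -½ (T = 1/(-1 - 1) = 1/(-2) = -½ ≈ -0.50000)
f(N) = -¾ + N*(51 + N)/2 (f(N) = -¾ + ((N + N)*(N + 51))/4 = -¾ + ((2*N)*(51 + N))/4 = -¾ + (2*N*(51 + N))/4 = -¾ + N*(51 + N)/2)
f(T*3 + 3)/3712 + 804/(-3600) = (-¾ + (-½*3 + 3)²/2 + 51*(-½*3 + 3)/2)/3712 + 804/(-3600) = (-¾ + (-3/2 + 3)²/2 + 51*(-3/2 + 3)/2)*(1/3712) + 804*(-1/3600) = (-¾ + (3/2)²/2 + (51/2)*(3/2))*(1/3712) - 67/300 = (-¾ + (½)*(9/4) + 153/4)*(1/3712) - 67/300 = (-¾ + 9/8 + 153/4)*(1/3712) - 67/300 = (309/8)*(1/3712) - 67/300 = 309/29696 - 67/300 = -474233/2227200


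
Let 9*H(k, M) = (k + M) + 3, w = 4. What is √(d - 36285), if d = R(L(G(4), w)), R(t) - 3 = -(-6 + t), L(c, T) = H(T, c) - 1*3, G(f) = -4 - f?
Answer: 2*I*√81614/3 ≈ 190.45*I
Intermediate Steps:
H(k, M) = ⅓ + M/9 + k/9 (H(k, M) = ((k + M) + 3)/9 = ((M + k) + 3)/9 = (3 + M + k)/9 = ⅓ + M/9 + k/9)
L(c, T) = -8/3 + T/9 + c/9 (L(c, T) = (⅓ + c/9 + T/9) - 1*3 = (⅓ + T/9 + c/9) - 3 = -8/3 + T/9 + c/9)
R(t) = 9 - t (R(t) = 3 - (-6 + t) = 3 + (6 - t) = 9 - t)
d = 109/9 (d = 9 - (-8/3 + (⅑)*4 + (-4 - 1*4)/9) = 9 - (-8/3 + 4/9 + (-4 - 4)/9) = 9 - (-8/3 + 4/9 + (⅑)*(-8)) = 9 - (-8/3 + 4/9 - 8/9) = 9 - 1*(-28/9) = 9 + 28/9 = 109/9 ≈ 12.111)
√(d - 36285) = √(109/9 - 36285) = √(-326456/9) = 2*I*√81614/3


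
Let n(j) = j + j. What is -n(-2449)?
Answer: 4898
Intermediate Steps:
n(j) = 2*j
-n(-2449) = -2*(-2449) = -1*(-4898) = 4898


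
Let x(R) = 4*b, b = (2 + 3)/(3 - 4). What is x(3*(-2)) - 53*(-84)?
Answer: 4432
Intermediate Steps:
b = -5 (b = 5/(-1) = 5*(-1) = -5)
x(R) = -20 (x(R) = 4*(-5) = -20)
x(3*(-2)) - 53*(-84) = -20 - 53*(-84) = -20 + 4452 = 4432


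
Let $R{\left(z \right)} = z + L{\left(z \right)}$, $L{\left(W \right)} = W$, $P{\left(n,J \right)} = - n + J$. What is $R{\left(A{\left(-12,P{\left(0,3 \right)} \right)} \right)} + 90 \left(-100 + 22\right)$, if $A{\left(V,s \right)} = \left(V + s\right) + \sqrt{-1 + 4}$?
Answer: $-7038 + 2 \sqrt{3} \approx -7034.5$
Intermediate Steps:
$P{\left(n,J \right)} = J - n$
$A{\left(V,s \right)} = V + s + \sqrt{3}$ ($A{\left(V,s \right)} = \left(V + s\right) + \sqrt{3} = V + s + \sqrt{3}$)
$R{\left(z \right)} = 2 z$ ($R{\left(z \right)} = z + z = 2 z$)
$R{\left(A{\left(-12,P{\left(0,3 \right)} \right)} \right)} + 90 \left(-100 + 22\right) = 2 \left(-12 + \left(3 - 0\right) + \sqrt{3}\right) + 90 \left(-100 + 22\right) = 2 \left(-12 + \left(3 + 0\right) + \sqrt{3}\right) + 90 \left(-78\right) = 2 \left(-12 + 3 + \sqrt{3}\right) - 7020 = 2 \left(-9 + \sqrt{3}\right) - 7020 = \left(-18 + 2 \sqrt{3}\right) - 7020 = -7038 + 2 \sqrt{3}$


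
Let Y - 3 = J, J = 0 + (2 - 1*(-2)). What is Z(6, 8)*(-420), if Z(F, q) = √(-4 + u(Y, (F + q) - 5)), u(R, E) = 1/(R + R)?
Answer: -30*I*√770 ≈ -832.47*I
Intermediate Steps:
J = 4 (J = 0 + (2 + 2) = 0 + 4 = 4)
Y = 7 (Y = 3 + 4 = 7)
u(R, E) = 1/(2*R)
Z(F, q) = I*√770/14 (Z(F, q) = √(-4 + (½)/7) = √(-4 + (½)*(⅐)) = √(-4 + 1/14) = √(-55/14) = I*√770/14)
Z(6, 8)*(-420) = (I*√770/14)*(-420) = -30*I*√770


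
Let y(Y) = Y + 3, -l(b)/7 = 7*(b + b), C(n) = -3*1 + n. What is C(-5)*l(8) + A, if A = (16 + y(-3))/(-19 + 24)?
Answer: 31376/5 ≈ 6275.2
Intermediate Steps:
C(n) = -3 + n
l(b) = -98*b (l(b) = -49*(b + b) = -49*2*b = -98*b)
y(Y) = 3 + Y
A = 16/5 (A = (16 + (3 - 3))/(-19 + 24) = (16 + 0)/5 = 16*(⅕) = 16/5 ≈ 3.2000)
C(-5)*l(8) + A = (-3 - 5)*(-98*8) + 16/5 = -8*(-784) + 16/5 = 6272 + 16/5 = 31376/5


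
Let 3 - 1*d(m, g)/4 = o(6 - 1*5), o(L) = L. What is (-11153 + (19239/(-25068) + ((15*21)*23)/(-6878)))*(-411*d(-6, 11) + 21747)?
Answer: -5916997366252371/28736284 ≈ -2.0591e+8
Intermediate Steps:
d(m, g) = 8 (d(m, g) = 12 - 4*(6 - 1*5) = 12 - 4*(6 - 5) = 12 - 4*1 = 12 - 4 = 8)
(-11153 + (19239/(-25068) + ((15*21)*23)/(-6878)))*(-411*d(-6, 11) + 21747) = (-11153 + (19239/(-25068) + ((15*21)*23)/(-6878)))*(-411*8 + 21747) = (-11153 + (19239*(-1/25068) + (315*23)*(-1/6878)))*(-3288 + 21747) = (-11153 + (-6413/8356 + 7245*(-1/6878)))*18459 = (-11153 + (-6413/8356 - 7245/6878))*18459 = (-11153 - 52323917/28736284)*18459 = -320548099369/28736284*18459 = -5916997366252371/28736284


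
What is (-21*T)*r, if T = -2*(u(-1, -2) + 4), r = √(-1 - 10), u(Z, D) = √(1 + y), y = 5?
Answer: 42*I*√11*(4 + √6) ≈ 898.4*I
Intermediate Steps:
u(Z, D) = √6 (u(Z, D) = √(1 + 5) = √6)
r = I*√11 (r = √(-11) = I*√11 ≈ 3.3166*I)
T = -8 - 2*√6 (T = -2*(√6 + 4) = -2*(4 + √6) = -8 - 2*√6 ≈ -12.899)
(-21*T)*r = (-21*(-8 - 2*√6))*(I*√11) = (168 + 42*√6)*(I*√11) = I*√11*(168 + 42*√6)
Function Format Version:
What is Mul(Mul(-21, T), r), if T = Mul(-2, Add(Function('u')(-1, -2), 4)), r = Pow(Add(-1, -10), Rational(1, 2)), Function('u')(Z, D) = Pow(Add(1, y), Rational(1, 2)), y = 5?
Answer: Mul(42, I, Pow(11, Rational(1, 2)), Add(4, Pow(6, Rational(1, 2)))) ≈ Mul(898.40, I)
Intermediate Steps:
Function('u')(Z, D) = Pow(6, Rational(1, 2)) (Function('u')(Z, D) = Pow(Add(1, 5), Rational(1, 2)) = Pow(6, Rational(1, 2)))
r = Mul(I, Pow(11, Rational(1, 2))) (r = Pow(-11, Rational(1, 2)) = Mul(I, Pow(11, Rational(1, 2))) ≈ Mul(3.3166, I))
T = Add(-8, Mul(-2, Pow(6, Rational(1, 2)))) (T = Mul(-2, Add(Pow(6, Rational(1, 2)), 4)) = Mul(-2, Add(4, Pow(6, Rational(1, 2)))) = Add(-8, Mul(-2, Pow(6, Rational(1, 2)))) ≈ -12.899)
Mul(Mul(-21, T), r) = Mul(Mul(-21, Add(-8, Mul(-2, Pow(6, Rational(1, 2))))), Mul(I, Pow(11, Rational(1, 2)))) = Mul(Add(168, Mul(42, Pow(6, Rational(1, 2)))), Mul(I, Pow(11, Rational(1, 2)))) = Mul(I, Pow(11, Rational(1, 2)), Add(168, Mul(42, Pow(6, Rational(1, 2)))))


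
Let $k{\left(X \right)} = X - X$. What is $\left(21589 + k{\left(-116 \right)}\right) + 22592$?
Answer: $44181$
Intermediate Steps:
$k{\left(X \right)} = 0$
$\left(21589 + k{\left(-116 \right)}\right) + 22592 = \left(21589 + 0\right) + 22592 = 21589 + 22592 = 44181$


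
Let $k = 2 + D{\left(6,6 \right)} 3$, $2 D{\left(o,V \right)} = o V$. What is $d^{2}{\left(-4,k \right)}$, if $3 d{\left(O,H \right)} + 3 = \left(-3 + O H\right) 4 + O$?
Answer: $93025$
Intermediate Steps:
$D{\left(o,V \right)} = \frac{V o}{2}$ ($D{\left(o,V \right)} = \frac{o V}{2} = \frac{V o}{2}$)
$k = 56$ ($k = 2 + \frac{1}{2} \cdot 6 \cdot 6 \cdot 3 = 2 + 18 \cdot 3 = 2 + 54 = 56$)
$d{\left(O,H \right)} = -5 + \frac{O}{3} + \frac{4 H O}{3}$ ($d{\left(O,H \right)} = -1 + \frac{\left(-3 + O H\right) 4 + O}{3} = -1 + \frac{\left(-3 + H O\right) 4 + O}{3} = -1 + \frac{\left(-12 + 4 H O\right) + O}{3} = -1 + \frac{-12 + O + 4 H O}{3} = -1 + \left(-4 + \frac{O}{3} + \frac{4 H O}{3}\right) = -5 + \frac{O}{3} + \frac{4 H O}{3}$)
$d^{2}{\left(-4,k \right)} = \left(-5 + \frac{1}{3} \left(-4\right) + \frac{4}{3} \cdot 56 \left(-4\right)\right)^{2} = \left(-5 - \frac{4}{3} - \frac{896}{3}\right)^{2} = \left(-305\right)^{2} = 93025$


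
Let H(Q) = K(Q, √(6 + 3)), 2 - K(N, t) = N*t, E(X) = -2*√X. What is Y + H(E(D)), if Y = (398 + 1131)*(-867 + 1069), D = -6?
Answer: 308860 + 6*I*√6 ≈ 3.0886e+5 + 14.697*I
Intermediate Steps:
K(N, t) = 2 - N*t
H(Q) = 2 - 3*Q (H(Q) = 2 - Q*√(6 + 3) = 2 - Q*√9 = 2 - 1*Q*3 = 2 - 3*Q)
Y = 308858 (Y = 1529*202 = 308858)
Y + H(E(D)) = 308858 + (2 - (-6)*√(-6)) = 308858 + (2 - (-6)*I*√6) = 308858 + (2 + 6*I*√6) = 308860 + 6*I*√6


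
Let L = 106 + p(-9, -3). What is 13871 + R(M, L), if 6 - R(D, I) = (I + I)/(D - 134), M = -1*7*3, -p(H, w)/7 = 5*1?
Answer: 2151077/155 ≈ 13878.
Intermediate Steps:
p(H, w) = -35
M = -21 (M = -7*3 = -21)
L = 71 (L = 106 - 35 = 71)
R(D, I) = 6 - 2*I/(-134 + D) (R(D, I) = 6 - (I + I)/(D - 134) = 6 - 2*I/(-134 + D))
13871 + R(M, L) = 13871 + 2*(-402 - 1*71 + 3*(-21))/(-134 - 21) = 13871 + 2*(-402 - 71 - 63)/(-155) = 13871 + 2*(-1/155)*(-536) = 13871 + 1072/155 = 2151077/155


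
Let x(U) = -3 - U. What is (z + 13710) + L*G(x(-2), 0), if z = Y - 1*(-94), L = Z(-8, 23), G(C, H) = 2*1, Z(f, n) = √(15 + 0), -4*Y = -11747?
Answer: 66963/4 + 2*√15 ≈ 16749.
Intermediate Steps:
Y = 11747/4 (Y = -¼*(-11747) = 11747/4 ≈ 2936.8)
Z(f, n) = √15
G(C, H) = 2
L = √15 ≈ 3.8730
z = 12123/4 (z = 11747/4 - 1*(-94) = 11747/4 + 94 = 12123/4 ≈ 3030.8)
(z + 13710) + L*G(x(-2), 0) = (12123/4 + 13710) + √15*2 = 66963/4 + 2*√15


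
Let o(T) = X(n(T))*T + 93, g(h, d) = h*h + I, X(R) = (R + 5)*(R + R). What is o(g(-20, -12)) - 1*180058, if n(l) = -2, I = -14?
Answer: -184597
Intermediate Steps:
X(R) = 2*R*(5 + R) (X(R) = (5 + R)*(2*R) = 2*R*(5 + R))
g(h, d) = -14 + h² (g(h, d) = h*h - 14 = h² - 14 = -14 + h²)
o(T) = 93 - 12*T (o(T) = (2*(-2)*(5 - 2))*T + 93 = (2*(-2)*3)*T + 93 = -12*T + 93 = 93 - 12*T)
o(g(-20, -12)) - 1*180058 = (93 - 12*(-14 + (-20)²)) - 1*180058 = (93 - 12*(-14 + 400)) - 180058 = (93 - 12*386) - 180058 = (93 - 4632) - 180058 = -4539 - 180058 = -184597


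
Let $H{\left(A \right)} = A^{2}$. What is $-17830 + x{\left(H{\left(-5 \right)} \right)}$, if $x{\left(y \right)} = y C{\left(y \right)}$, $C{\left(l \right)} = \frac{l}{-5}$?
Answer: $-17955$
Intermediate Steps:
$C{\left(l \right)} = - \frac{l}{5}$ ($C{\left(l \right)} = l \left(- \frac{1}{5}\right) = - \frac{l}{5}$)
$x{\left(y \right)} = - \frac{y^{2}}{5}$ ($x{\left(y \right)} = y \left(- \frac{y}{5}\right) = - \frac{y^{2}}{5}$)
$-17830 + x{\left(H{\left(-5 \right)} \right)} = -17830 - \frac{\left(\left(-5\right)^{2}\right)^{2}}{5} = -17830 - \frac{25^{2}}{5} = -17830 - 125 = -17955$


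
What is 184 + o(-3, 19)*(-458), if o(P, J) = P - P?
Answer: 184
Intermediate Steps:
o(P, J) = 0
184 + o(-3, 19)*(-458) = 184 + 0*(-458) = 184 + 0 = 184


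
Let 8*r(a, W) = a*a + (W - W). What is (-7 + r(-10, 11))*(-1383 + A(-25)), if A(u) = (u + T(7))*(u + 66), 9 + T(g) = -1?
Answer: -15499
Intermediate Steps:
T(g) = -10 (T(g) = -9 - 1 = -10)
r(a, W) = a²/8 (r(a, W) = (a*a + (W - W))/8 = (a² + 0)/8 = a²/8)
A(u) = (-10 + u)*(66 + u) (A(u) = (u - 10)*(u + 66) = (-10 + u)*(66 + u))
(-7 + r(-10, 11))*(-1383 + A(-25)) = (-7 + (⅛)*(-10)²)*(-1383 + (-660 + (-25)² + 56*(-25))) = (-7 + (⅛)*100)*(-1383 + (-660 + 625 - 1400)) = (-7 + 25/2)*(-1383 - 1435) = (11/2)*(-2818) = -15499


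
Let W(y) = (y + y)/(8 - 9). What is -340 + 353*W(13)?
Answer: -9518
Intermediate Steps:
W(y) = -2*y (W(y) = (2*y)/(-1) = (2*y)*(-1) = -2*y)
-340 + 353*W(13) = -340 + 353*(-2*13) = -340 + 353*(-26) = -340 - 9178 = -9518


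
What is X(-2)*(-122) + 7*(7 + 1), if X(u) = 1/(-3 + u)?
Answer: 402/5 ≈ 80.400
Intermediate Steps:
X(-2)*(-122) + 7*(7 + 1) = -122/(-3 - 2) + 7*(7 + 1) = -122/(-5) + 7*8 = -⅕*(-122) + 56 = 122/5 + 56 = 402/5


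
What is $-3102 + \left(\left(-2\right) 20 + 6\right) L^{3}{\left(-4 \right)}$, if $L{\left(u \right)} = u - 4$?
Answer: $14306$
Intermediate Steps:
$L{\left(u \right)} = -4 + u$ ($L{\left(u \right)} = u - 4 = -4 + u$)
$-3102 + \left(\left(-2\right) 20 + 6\right) L^{3}{\left(-4 \right)} = -3102 + \left(\left(-2\right) 20 + 6\right) \left(-4 - 4\right)^{3} = -3102 + \left(-40 + 6\right) \left(-8\right)^{3} = -3102 - -17408 = -3102 + 17408 = 14306$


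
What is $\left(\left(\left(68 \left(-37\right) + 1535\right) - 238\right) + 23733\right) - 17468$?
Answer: $5046$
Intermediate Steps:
$\left(\left(\left(68 \left(-37\right) + 1535\right) - 238\right) + 23733\right) - 17468 = \left(\left(\left(-2516 + 1535\right) - 238\right) + 23733\right) - 17468 = \left(\left(-981 - 238\right) + 23733\right) - 17468 = \left(-1219 + 23733\right) - 17468 = 22514 - 17468 = 5046$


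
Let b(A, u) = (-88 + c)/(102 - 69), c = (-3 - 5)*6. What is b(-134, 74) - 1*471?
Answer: -15679/33 ≈ -475.12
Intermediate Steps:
c = -48 (c = -8*6 = -48)
b(A, u) = -136/33 (b(A, u) = (-88 - 48)/(102 - 69) = -136/33)
b(-134, 74) - 1*471 = -136/33 - 1*471 = -136/33 - 471 = -15679/33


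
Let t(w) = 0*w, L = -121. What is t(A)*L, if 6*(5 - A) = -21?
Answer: 0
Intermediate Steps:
A = 17/2 (A = 5 - ⅙*(-21) = 5 + 7/2 = 17/2 ≈ 8.5000)
t(w) = 0
t(A)*L = 0*(-121) = 0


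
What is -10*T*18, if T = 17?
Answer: -3060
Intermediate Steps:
-10*T*18 = -10*17*18 = -170*18 = -3060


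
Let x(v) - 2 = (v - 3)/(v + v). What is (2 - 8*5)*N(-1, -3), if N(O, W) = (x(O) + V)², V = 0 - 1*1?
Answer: -342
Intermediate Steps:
x(v) = 2 + (-3 + v)/(2*v) (x(v) = 2 + (v - 3)/(v + v) = 2 + (-3 + v)/((2*v)) = 2 + (-3 + v)*(1/(2*v)) = 2 + (-3 + v)/(2*v))
V = -1 (V = 0 - 1 = -1)
N(O, W) = (-1 + (-3 + 5*O)/(2*O))² (N(O, W) = ((-3 + 5*O)/(2*O) - 1)² = (-1 + (-3 + 5*O)/(2*O))²)
(2 - 8*5)*N(-1, -3) = (2 - 8*5)*((9/4)*(1 - 1*(-1))²/(-1)²) = (2 - 40)*((9/4)*1*(1 + 1)²) = -171*2²/2 = -171*4/2 = -38*9 = -342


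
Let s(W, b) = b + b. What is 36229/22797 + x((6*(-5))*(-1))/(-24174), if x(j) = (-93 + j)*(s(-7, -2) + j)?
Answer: 2984122/1800963 ≈ 1.6570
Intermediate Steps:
s(W, b) = 2*b
x(j) = (-93 + j)*(-4 + j) (x(j) = (-93 + j)*(2*(-2) + j) = (-93 + j)*(-4 + j))
36229/22797 + x((6*(-5))*(-1))/(-24174) = 36229/22797 + (372 + ((6*(-5))*(-1))² - 97*6*(-5)*(-1))/(-24174) = 36229*(1/22797) + (372 + (-30*(-1))² - (-2910)*(-1))*(-1/24174) = 36229/22797 + (372 + 30² - 97*30)*(-1/24174) = 36229/22797 + (372 + 900 - 2910)*(-1/24174) = 36229/22797 - 1638*(-1/24174) = 36229/22797 + 91/1343 = 2984122/1800963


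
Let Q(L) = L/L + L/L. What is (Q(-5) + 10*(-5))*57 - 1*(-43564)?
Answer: 40828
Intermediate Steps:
Q(L) = 2 (Q(L) = 1 + 1 = 2)
(Q(-5) + 10*(-5))*57 - 1*(-43564) = (2 + 10*(-5))*57 - 1*(-43564) = (2 - 50)*57 + 43564 = -48*57 + 43564 = -2736 + 43564 = 40828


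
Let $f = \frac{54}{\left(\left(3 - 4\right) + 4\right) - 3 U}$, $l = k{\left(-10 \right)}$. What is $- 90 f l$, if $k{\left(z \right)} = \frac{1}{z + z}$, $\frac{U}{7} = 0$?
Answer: $81$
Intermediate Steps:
$U = 0$ ($U = 7 \cdot 0 = 0$)
$k{\left(z \right)} = \frac{1}{2 z}$
$l = - \frac{1}{20}$ ($l = \frac{1}{2 \left(-10\right)} = \frac{1}{2} \left(- \frac{1}{10}\right) = - \frac{1}{20} \approx -0.05$)
$f = 18$ ($f = \frac{54}{\left(\left(3 - 4\right) + 4\right) - 0} = \frac{54}{\left(-1 + 4\right) + 0} = \frac{54}{3 + 0} = \frac{54}{3} = 54 \cdot \frac{1}{3} = 18$)
$- 90 f l = \left(-90\right) 18 \left(- \frac{1}{20}\right) = \left(-1620\right) \left(- \frac{1}{20}\right) = 81$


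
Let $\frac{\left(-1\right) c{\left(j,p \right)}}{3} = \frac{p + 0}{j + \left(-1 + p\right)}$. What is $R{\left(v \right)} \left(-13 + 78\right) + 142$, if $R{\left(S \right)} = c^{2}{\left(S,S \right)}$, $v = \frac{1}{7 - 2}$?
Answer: $207$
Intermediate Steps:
$v = \frac{1}{5} \approx 0.2$
$c{\left(j,p \right)} = - \frac{3 p}{-1 + j + p}$ ($c{\left(j,p \right)} = - 3 \frac{p + 0}{j + \left(-1 + p\right)} = - 3 \frac{p}{-1 + j + p} = - \frac{3 p}{-1 + j + p}$)
$R{\left(S \right)} = \frac{9 S^{2}}{\left(-1 + 2 S\right)^{2}}$ ($R{\left(S \right)} = \left(- \frac{3 S}{-1 + S + S}\right)^{2} = \left(- \frac{3 S}{-1 + 2 S}\right)^{2} = \frac{9 S^{2}}{\left(-1 + 2 S\right)^{2}}$)
$R{\left(v \right)} \left(-13 + 78\right) + 142 = \frac{9}{25 \left(-1 + 2 \cdot \frac{1}{5}\right)^{2}} \left(-13 + 78\right) + 142 = 9 \cdot \frac{1}{25} \frac{1}{\left(-1 + \frac{2}{5}\right)^{2}} \cdot 65 + 142 = 9 \cdot \frac{1}{25} \frac{1}{\frac{9}{25}} \cdot 65 + 142 = 9 \cdot \frac{1}{25} \cdot \frac{25}{9} \cdot 65 + 142 = 1 \cdot 65 + 142 = 65 + 142 = 207$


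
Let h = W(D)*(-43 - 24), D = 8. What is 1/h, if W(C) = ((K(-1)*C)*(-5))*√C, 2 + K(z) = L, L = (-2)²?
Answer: √2/21440 ≈ 6.5962e-5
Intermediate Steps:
L = 4
K(z) = 2 (K(z) = -2 + 4 = 2)
W(C) = -10*C^(3/2) (W(C) = ((2*C)*(-5))*√C = (-10*C)*√C = -10*C^(3/2))
h = 10720*√2 (h = (-160*√2)*(-43 - 24) = -160*√2*(-67) = 10720*√2 ≈ 15160.)
1/h = 1/(10720*√2) = √2/21440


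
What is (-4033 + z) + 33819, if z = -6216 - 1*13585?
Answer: 9985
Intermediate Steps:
z = -19801 (z = -6216 - 13585 = -19801)
(-4033 + z) + 33819 = (-4033 - 19801) + 33819 = -23834 + 33819 = 9985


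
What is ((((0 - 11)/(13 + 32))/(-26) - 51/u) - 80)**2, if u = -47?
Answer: 18827033814169/3023900100 ≈ 6226.1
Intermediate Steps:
((((0 - 11)/(13 + 32))/(-26) - 51/u) - 80)**2 = ((((0 - 11)/(13 + 32))/(-26) - 51/(-47)) - 80)**2 = ((-11/45*(-1/26) - 51*(-1/47)) - 80)**2 = ((-11*1/45*(-1/26) + 51/47) - 80)**2 = ((-11/45*(-1/26) + 51/47) - 80)**2 = ((11/1170 + 51/47) - 80)**2 = (60187/54990 - 80)**2 = (-4339013/54990)**2 = 18827033814169/3023900100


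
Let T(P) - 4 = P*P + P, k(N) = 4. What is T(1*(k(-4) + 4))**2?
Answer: 5776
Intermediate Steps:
T(P) = 4 + P + P**2 (T(P) = 4 + (P*P + P) = 4 + (P**2 + P) = 4 + (P + P**2) = 4 + P + P**2)
T(1*(k(-4) + 4))**2 = (4 + 1*(4 + 4) + (1*(4 + 4))**2)**2 = (4 + 1*8 + (1*8)**2)**2 = (4 + 8 + 8**2)**2 = (4 + 8 + 64)**2 = 76**2 = 5776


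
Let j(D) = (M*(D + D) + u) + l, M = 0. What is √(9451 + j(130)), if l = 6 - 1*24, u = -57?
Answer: 4*√586 ≈ 96.830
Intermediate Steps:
l = -18 (l = 6 - 24 = -18)
j(D) = -75 (j(D) = (0*(D + D) - 57) - 18 = (0*(2*D) - 57) - 18 = (0 - 57) - 18 = -57 - 18 = -75)
√(9451 + j(130)) = √(9451 - 75) = √9376 = 4*√586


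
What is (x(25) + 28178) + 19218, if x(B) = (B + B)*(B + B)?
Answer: 49896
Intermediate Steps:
x(B) = 4*B**2 (x(B) = (2*B)*(2*B) = 4*B**2)
(x(25) + 28178) + 19218 = (4*25**2 + 28178) + 19218 = (4*625 + 28178) + 19218 = (2500 + 28178) + 19218 = 30678 + 19218 = 49896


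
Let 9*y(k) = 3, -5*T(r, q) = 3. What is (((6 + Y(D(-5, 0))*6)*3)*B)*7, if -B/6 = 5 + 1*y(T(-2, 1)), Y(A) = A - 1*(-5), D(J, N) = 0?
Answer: -24192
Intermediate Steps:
T(r, q) = -⅗ (T(r, q) = -⅕*3 = -⅗)
Y(A) = 5 + A (Y(A) = A + 5 = 5 + A)
y(k) = ⅓ (y(k) = (⅑)*3 = ⅓)
B = -32 (B = -6*(5 + 1*(⅓)) = -6*(5 + ⅓) = -6*16/3 = -32)
(((6 + Y(D(-5, 0))*6)*3)*B)*7 = (((6 + (5 + 0)*6)*3)*(-32))*7 = (((6 + 5*6)*3)*(-32))*7 = (((6 + 30)*3)*(-32))*7 = ((36*3)*(-32))*7 = (108*(-32))*7 = -3456*7 = -24192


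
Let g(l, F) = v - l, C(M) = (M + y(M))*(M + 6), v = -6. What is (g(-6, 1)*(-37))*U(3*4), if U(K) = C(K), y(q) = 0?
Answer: 0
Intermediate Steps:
C(M) = M*(6 + M) (C(M) = (M + 0)*(M + 6) = M*(6 + M))
g(l, F) = -6 - l
U(K) = K*(6 + K)
(g(-6, 1)*(-37))*U(3*4) = ((-6 - 1*(-6))*(-37))*((3*4)*(6 + 3*4)) = ((-6 + 6)*(-37))*(12*(6 + 12)) = (0*(-37))*(12*18) = 0*216 = 0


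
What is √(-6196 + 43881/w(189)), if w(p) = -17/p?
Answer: I*√142780297/17 ≈ 702.89*I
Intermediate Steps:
√(-6196 + 43881/w(189)) = √(-6196 + 43881/((-17/189))) = √(-6196 + 43881/((-17*1/189))) = √(-6196 + 43881/(-17/189)) = √(-6196 + 43881*(-189/17)) = √(-6196 - 8293509/17) = √(-8398841/17) = I*√142780297/17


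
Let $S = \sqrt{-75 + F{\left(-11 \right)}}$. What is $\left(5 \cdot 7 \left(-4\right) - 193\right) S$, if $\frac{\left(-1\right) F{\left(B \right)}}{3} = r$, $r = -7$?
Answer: $- 999 i \sqrt{6} \approx - 2447.0 i$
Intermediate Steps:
$F{\left(B \right)} = 21$ ($F{\left(B \right)} = \left(-3\right) \left(-7\right) = 21$)
$S = 3 i \sqrt{6}$ ($S = \sqrt{-75 + 21} = \sqrt{-54} = 3 i \sqrt{6} \approx 7.3485 i$)
$\left(5 \cdot 7 \left(-4\right) - 193\right) S = \left(5 \cdot 7 \left(-4\right) - 193\right) 3 i \sqrt{6} = \left(35 \left(-4\right) - 193\right) 3 i \sqrt{6} = \left(-140 - 193\right) 3 i \sqrt{6} = - 333 \cdot 3 i \sqrt{6} = - 999 i \sqrt{6}$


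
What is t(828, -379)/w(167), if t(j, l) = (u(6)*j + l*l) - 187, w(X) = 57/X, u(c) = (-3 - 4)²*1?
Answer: 10244114/19 ≈ 5.3916e+5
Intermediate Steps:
u(c) = 49 (u(c) = (-7)²*1 = 49*1 = 49)
t(j, l) = -187 + l² + 49*j (t(j, l) = (49*j + l*l) - 187 = (49*j + l²) - 187 = (l² + 49*j) - 187 = -187 + l² + 49*j)
t(828, -379)/w(167) = (-187 + (-379)² + 49*828)/((57/167)) = (-187 + 143641 + 40572)/((57*(1/167))) = 184026/(57/167) = 184026*(167/57) = 10244114/19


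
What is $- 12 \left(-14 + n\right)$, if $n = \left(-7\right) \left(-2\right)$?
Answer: $0$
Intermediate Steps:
$n = 14$
$- 12 \left(-14 + n\right) = - 12 \left(-14 + 14\right) = \left(-12\right) 0 = 0$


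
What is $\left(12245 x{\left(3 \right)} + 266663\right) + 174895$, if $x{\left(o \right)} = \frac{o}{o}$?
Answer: $453803$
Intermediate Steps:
$x{\left(o \right)} = 1$
$\left(12245 x{\left(3 \right)} + 266663\right) + 174895 = \left(12245 \cdot 1 + 266663\right) + 174895 = \left(12245 + 266663\right) + 174895 = 278908 + 174895 = 453803$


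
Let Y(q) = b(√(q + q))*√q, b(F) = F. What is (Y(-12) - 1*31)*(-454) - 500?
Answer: 13574 + 5448*√2 ≈ 21279.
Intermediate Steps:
Y(q) = q*√2 (Y(q) = √(q + q)*√q = √(2*q)*√q = (√2*√q)*√q = q*√2)
(Y(-12) - 1*31)*(-454) - 500 = (-12*√2 - 1*31)*(-454) - 500 = (-12*√2 - 31)*(-454) - 500 = (-31 - 12*√2)*(-454) - 500 = (14074 + 5448*√2) - 500 = 13574 + 5448*√2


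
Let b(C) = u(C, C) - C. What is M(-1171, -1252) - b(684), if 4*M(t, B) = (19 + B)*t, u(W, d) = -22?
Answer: 1446667/4 ≈ 3.6167e+5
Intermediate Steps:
M(t, B) = t*(19 + B)/4 (M(t, B) = ((19 + B)*t)/4 = (t*(19 + B))/4 = t*(19 + B)/4)
b(C) = -22 - C
M(-1171, -1252) - b(684) = (¼)*(-1171)*(19 - 1252) - (-22 - 1*684) = (¼)*(-1171)*(-1233) - (-22 - 684) = 1443843/4 - 1*(-706) = 1443843/4 + 706 = 1446667/4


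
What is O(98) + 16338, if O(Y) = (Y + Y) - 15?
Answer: 16519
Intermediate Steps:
O(Y) = -15 + 2*Y (O(Y) = 2*Y - 15 = -15 + 2*Y)
O(98) + 16338 = (-15 + 2*98) + 16338 = (-15 + 196) + 16338 = 181 + 16338 = 16519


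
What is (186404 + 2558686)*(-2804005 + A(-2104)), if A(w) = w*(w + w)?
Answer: 16606770581430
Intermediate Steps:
A(w) = 2*w² (A(w) = w*(2*w) = 2*w²)
(186404 + 2558686)*(-2804005 + A(-2104)) = (186404 + 2558686)*(-2804005 + 2*(-2104)²) = 2745090*(-2804005 + 2*4426816) = 2745090*(-2804005 + 8853632) = 2745090*6049627 = 16606770581430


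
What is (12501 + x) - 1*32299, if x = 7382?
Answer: -12416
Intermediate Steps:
(12501 + x) - 1*32299 = (12501 + 7382) - 1*32299 = 19883 - 32299 = -12416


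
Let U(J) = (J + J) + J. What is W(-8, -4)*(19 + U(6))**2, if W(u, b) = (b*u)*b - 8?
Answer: -186184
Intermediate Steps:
W(u, b) = -8 + u*b**2 (W(u, b) = u*b**2 - 8 = -8 + u*b**2)
U(J) = 3*J (U(J) = 2*J + J = 3*J)
W(-8, -4)*(19 + U(6))**2 = (-8 - 8*(-4)**2)*(19 + 3*6)**2 = (-8 - 8*16)*(19 + 18)**2 = (-8 - 128)*37**2 = -136*1369 = -186184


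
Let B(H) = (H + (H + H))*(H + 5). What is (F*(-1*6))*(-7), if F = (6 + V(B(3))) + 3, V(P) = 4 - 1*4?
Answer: 378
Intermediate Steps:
B(H) = 3*H*(5 + H) (B(H) = (H + 2*H)*(5 + H) = (3*H)*(5 + H) = 3*H*(5 + H))
V(P) = 0 (V(P) = 4 - 4 = 0)
F = 9 (F = (6 + 0) + 3 = 6 + 3 = 9)
(F*(-1*6))*(-7) = (9*(-1*6))*(-7) = (9*(-6))*(-7) = -54*(-7) = 378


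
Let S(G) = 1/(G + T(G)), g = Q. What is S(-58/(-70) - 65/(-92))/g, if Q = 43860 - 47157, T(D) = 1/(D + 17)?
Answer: -27454180/143834671899 ≈ -0.00019087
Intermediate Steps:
T(D) = 1/(17 + D)
Q = -3297
g = -3297
S(G) = 1/(G + 1/(17 + G))
S(-58/(-70) - 65/(-92))/g = ((17 + (-58/(-70) - 65/(-92)))/(1 + (-58/(-70) - 65/(-92))*(17 + (-58/(-70) - 65/(-92)))))/(-3297) = ((17 + (-58*(-1/70) - 65*(-1/92)))/(1 + (-58*(-1/70) - 65*(-1/92))*(17 + (-58*(-1/70) - 65*(-1/92)))))*(-1/3297) = ((17 + (29/35 + 65/92))/(1 + (29/35 + 65/92)*(17 + (29/35 + 65/92))))*(-1/3297) = ((17 + 4943/3220)/(1 + 4943*(17 + 4943/3220)/3220))*(-1/3297) = ((59683/3220)/(1 + (4943/3220)*(59683/3220)))*(-1/3297) = ((59683/3220)/(1 + 295013069/10368400))*(-1/3297) = ((59683/3220)/(305381469/10368400))*(-1/3297) = ((10368400/305381469)*(59683/3220))*(-1/3297) = (192179260/305381469)*(-1/3297) = -27454180/143834671899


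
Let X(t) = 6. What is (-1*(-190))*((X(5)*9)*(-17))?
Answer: -174420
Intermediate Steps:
(-1*(-190))*((X(5)*9)*(-17)) = (-1*(-190))*((6*9)*(-17)) = 190*(54*(-17)) = 190*(-918) = -174420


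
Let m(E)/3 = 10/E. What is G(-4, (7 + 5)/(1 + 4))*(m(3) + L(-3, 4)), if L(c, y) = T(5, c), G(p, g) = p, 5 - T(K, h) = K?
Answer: -40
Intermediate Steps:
T(K, h) = 5 - K
L(c, y) = 0 (L(c, y) = 5 - 1*5 = 5 - 5 = 0)
m(E) = 30/E (m(E) = 3*(10/E) = 30/E)
G(-4, (7 + 5)/(1 + 4))*(m(3) + L(-3, 4)) = -4*(30/3 + 0) = -4*(30*(⅓) + 0) = -4*(10 + 0) = -4*10 = -40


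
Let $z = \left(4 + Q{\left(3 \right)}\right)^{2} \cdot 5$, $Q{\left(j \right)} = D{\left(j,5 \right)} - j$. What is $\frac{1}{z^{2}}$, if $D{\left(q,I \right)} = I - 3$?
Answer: $\frac{1}{2025} \approx 0.00049383$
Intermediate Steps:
$D{\left(q,I \right)} = -3 + I$ ($D{\left(q,I \right)} = I - 3 = -3 + I$)
$Q{\left(j \right)} = 2 - j$ ($Q{\left(j \right)} = \left(-3 + 5\right) - j = 2 - j$)
$z = 45$ ($z = \left(4 + \left(2 - 3\right)\right)^{2} \cdot 5 = \left(4 - 1\right)^{2} \cdot 5 = 3^{2} \cdot 5 = 9 \cdot 5 = 45$)
$\frac{1}{z^{2}} = \frac{1}{45^{2}} = \frac{1}{2025}$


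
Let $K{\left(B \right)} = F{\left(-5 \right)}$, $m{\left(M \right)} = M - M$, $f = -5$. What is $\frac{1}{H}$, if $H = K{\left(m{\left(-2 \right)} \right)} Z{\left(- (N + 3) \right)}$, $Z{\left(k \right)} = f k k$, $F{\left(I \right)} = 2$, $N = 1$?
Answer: $- \frac{1}{160} \approx -0.00625$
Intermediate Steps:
$m{\left(M \right)} = 0$
$K{\left(B \right)} = 2$
$Z{\left(k \right)} = - 5 k^{2}$ ($Z{\left(k \right)} = - 5 k k = - 5 k^{2}$)
$H = -160$ ($H = 2 \left(- 5 \left(- (1 + 3)\right)^{2}\right) = 2 \left(- 5 \left(\left(-1\right) 4\right)^{2}\right) = 2 \left(- 5 \left(-4\right)^{2}\right) = 2 \left(\left(-5\right) 16\right) = 2 \left(-80\right) = -160$)
$\frac{1}{H} = \frac{1}{-160} = - \frac{1}{160}$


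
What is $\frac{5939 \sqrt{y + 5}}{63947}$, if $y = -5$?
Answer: $0$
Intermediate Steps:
$\frac{5939 \sqrt{y + 5}}{63947} = \frac{5939 \sqrt{-5 + 5}}{63947} = 5939 \sqrt{0} \cdot \frac{1}{63947} = 5939 \cdot 0 \cdot \frac{1}{63947} = 0 \cdot \frac{1}{63947} = 0$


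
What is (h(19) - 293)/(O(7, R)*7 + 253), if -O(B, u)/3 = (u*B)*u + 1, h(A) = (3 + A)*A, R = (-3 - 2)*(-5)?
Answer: -125/91643 ≈ -0.0013640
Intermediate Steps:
R = 25 (R = -5*(-5) = 25)
h(A) = A*(3 + A)
O(B, u) = -3 - 3*B*u² (O(B, u) = -3*((u*B)*u + 1) = -3*((B*u)*u + 1) = -3*(B*u² + 1) = -3*(1 + B*u²) = -3 - 3*B*u²)
(h(19) - 293)/(O(7, R)*7 + 253) = (19*(3 + 19) - 293)/((-3 - 3*7*25²)*7 + 253) = (19*22 - 293)/((-3 - 3*7*625)*7 + 253) = (418 - 293)/((-3 - 13125)*7 + 253) = 125/(-13128*7 + 253) = 125/(-91896 + 253) = 125/(-91643) = 125*(-1/91643) = -125/91643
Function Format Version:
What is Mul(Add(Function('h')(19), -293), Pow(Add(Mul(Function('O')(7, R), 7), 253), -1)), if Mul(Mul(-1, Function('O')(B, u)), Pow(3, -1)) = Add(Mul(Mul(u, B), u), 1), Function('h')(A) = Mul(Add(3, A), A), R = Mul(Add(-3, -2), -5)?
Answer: Rational(-125, 91643) ≈ -0.0013640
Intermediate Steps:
R = 25 (R = Mul(-5, -5) = 25)
Function('h')(A) = Mul(A, Add(3, A))
Function('O')(B, u) = Add(-3, Mul(-3, B, Pow(u, 2))) (Function('O')(B, u) = Mul(-3, Add(Mul(Mul(u, B), u), 1)) = Mul(-3, Add(Mul(Mul(B, u), u), 1)) = Mul(-3, Add(Mul(B, Pow(u, 2)), 1)) = Mul(-3, Add(1, Mul(B, Pow(u, 2)))) = Add(-3, Mul(-3, B, Pow(u, 2))))
Mul(Add(Function('h')(19), -293), Pow(Add(Mul(Function('O')(7, R), 7), 253), -1)) = Mul(Add(Mul(19, Add(3, 19)), -293), Pow(Add(Mul(Add(-3, Mul(-3, 7, Pow(25, 2))), 7), 253), -1)) = Mul(Add(Mul(19, 22), -293), Pow(Add(Mul(Add(-3, Mul(-3, 7, 625)), 7), 253), -1)) = Mul(Add(418, -293), Pow(Add(Mul(Add(-3, -13125), 7), 253), -1)) = Mul(125, Pow(Add(Mul(-13128, 7), 253), -1)) = Mul(125, Pow(Add(-91896, 253), -1)) = Mul(125, Pow(-91643, -1)) = Mul(125, Rational(-1, 91643)) = Rational(-125, 91643)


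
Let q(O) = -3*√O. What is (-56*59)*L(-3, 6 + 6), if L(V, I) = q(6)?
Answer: 9912*√6 ≈ 24279.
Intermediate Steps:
L(V, I) = -3*√6
(-56*59)*L(-3, 6 + 6) = (-56*59)*(-3*√6) = -(-9912)*√6 = 9912*√6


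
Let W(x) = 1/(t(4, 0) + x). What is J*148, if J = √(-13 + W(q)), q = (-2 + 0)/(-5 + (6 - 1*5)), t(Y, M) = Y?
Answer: 148*I*√115/3 ≈ 529.04*I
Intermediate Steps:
q = ½ (q = -2/(-5 + (6 - 5)) = -2/(-5 + 1) = -2/(-4) = -2*(-¼) = ½ ≈ 0.50000)
W(x) = 1/(4 + x)
J = I*√115/3 (J = √(-13 + 1/(4 + ½)) = √(-13 + 1/(9/2)) = √(-13 + 2/9) = √(-115/9) = I*√115/3 ≈ 3.5746*I)
J*148 = (I*√115/3)*148 = 148*I*√115/3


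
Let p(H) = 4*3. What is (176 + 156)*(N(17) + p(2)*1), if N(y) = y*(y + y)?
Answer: 195880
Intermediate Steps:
p(H) = 12
N(y) = 2*y**2 (N(y) = y*(2*y) = 2*y**2)
(176 + 156)*(N(17) + p(2)*1) = (176 + 156)*(2*17**2 + 12*1) = 332*(2*289 + 12) = 332*(578 + 12) = 332*590 = 195880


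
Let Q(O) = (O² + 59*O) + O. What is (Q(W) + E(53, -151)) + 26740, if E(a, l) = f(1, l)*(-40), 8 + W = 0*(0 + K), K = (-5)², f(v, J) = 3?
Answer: 26204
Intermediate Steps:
K = 25
W = -8 (W = -8 + 0*(0 + 25) = -8 + 0*25 = -8 + 0 = -8)
Q(O) = O² + 60*O
E(a, l) = -120 (E(a, l) = 3*(-40) = -120)
(Q(W) + E(53, -151)) + 26740 = (-8*(60 - 8) - 120) + 26740 = (-8*52 - 120) + 26740 = (-416 - 120) + 26740 = -536 + 26740 = 26204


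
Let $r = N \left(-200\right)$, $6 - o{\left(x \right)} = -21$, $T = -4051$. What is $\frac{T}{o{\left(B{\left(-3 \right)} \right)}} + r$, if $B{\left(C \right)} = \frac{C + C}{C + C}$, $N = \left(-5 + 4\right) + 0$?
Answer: $\frac{1349}{27} \approx 49.963$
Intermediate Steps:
$N = -1$ ($N = -1 + 0 = -1$)
$B{\left(C \right)} = 1$ ($B{\left(C \right)} = \frac{2 C}{2 C} = 2 C \frac{1}{2 C} = 1$)
$o{\left(x \right)} = 27$ ($o{\left(x \right)} = 6 - -21 = 6 + 21 = 27$)
$r = 200$ ($r = \left(-1\right) \left(-200\right) = 200$)
$\frac{T}{o{\left(B{\left(-3 \right)} \right)}} + r = - \frac{4051}{27} + 200 = \frac{1349}{27}$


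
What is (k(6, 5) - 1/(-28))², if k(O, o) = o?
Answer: 19881/784 ≈ 25.358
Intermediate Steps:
(k(6, 5) - 1/(-28))² = (5 - 1/(-28))² = (5 - 1*(-1/28))² = (5 + 1/28)² = (141/28)² = 19881/784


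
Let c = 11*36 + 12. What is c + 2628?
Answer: 3036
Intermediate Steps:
c = 408 (c = 396 + 12 = 408)
c + 2628 = 408 + 2628 = 3036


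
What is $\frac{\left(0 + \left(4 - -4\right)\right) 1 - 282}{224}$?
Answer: $- \frac{137}{112} \approx -1.2232$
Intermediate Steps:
$\frac{\left(0 + \left(4 - -4\right)\right) 1 - 282}{224} = \left(\left(0 + \left(4 + 4\right)\right) 1 - 282\right) \frac{1}{224} = \left(\left(0 + 8\right) 1 - 282\right) \frac{1}{224} = \left(8 \cdot 1 - 282\right) \frac{1}{224} = \left(8 - 282\right) \frac{1}{224} = \left(-274\right) \frac{1}{224} = - \frac{137}{112}$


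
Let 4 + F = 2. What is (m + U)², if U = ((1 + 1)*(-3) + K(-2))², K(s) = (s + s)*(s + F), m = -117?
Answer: 289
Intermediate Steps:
F = -2 (F = -4 + 2 = -2)
K(s) = 2*s*(-2 + s) (K(s) = (s + s)*(s - 2) = (2*s)*(-2 + s) = 2*s*(-2 + s))
U = 100 (U = ((1 + 1)*(-3) + 2*(-2)*(-2 - 2))² = (2*(-3) + 2*(-2)*(-4))² = (-6 + 16)² = 10² = 100)
(m + U)² = (-117 + 100)² = (-17)² = 289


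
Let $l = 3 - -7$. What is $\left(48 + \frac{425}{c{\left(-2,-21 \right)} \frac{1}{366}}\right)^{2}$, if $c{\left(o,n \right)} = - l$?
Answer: $240467049$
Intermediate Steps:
$l = 10$ ($l = 3 + 7 = 10$)
$c{\left(o,n \right)} = -10$ ($c{\left(o,n \right)} = \left(-1\right) 10 = -10$)
$\left(48 + \frac{425}{c{\left(-2,-21 \right)} \frac{1}{366}}\right)^{2} = \left(48 + \frac{425}{\left(-10\right) \frac{1}{366}}\right)^{2} = \left(48 + \frac{425}{- \frac{5}{183}}\right)^{2} = \left(48 + 425 \left(- \frac{183}{5}\right)\right)^{2} = \left(48 - 15555\right)^{2} = \left(-15507\right)^{2} = 240467049$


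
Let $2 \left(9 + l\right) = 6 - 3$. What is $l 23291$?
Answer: $- \frac{349365}{2} \approx -1.7468 \cdot 10^{5}$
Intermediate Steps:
$l = - \frac{15}{2}$ ($l = -9 + \frac{6 - 3}{2} = -9 + \frac{1}{2} \cdot 3 = -9 + \frac{3}{2} = - \frac{15}{2} \approx -7.5$)
$l 23291 = \left(- \frac{15}{2}\right) 23291 = - \frac{349365}{2}$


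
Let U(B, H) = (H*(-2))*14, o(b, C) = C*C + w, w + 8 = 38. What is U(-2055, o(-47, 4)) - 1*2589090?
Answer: -2590378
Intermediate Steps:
w = 30 (w = -8 + 38 = 30)
o(b, C) = 30 + C**2 (o(b, C) = C*C + 30 = C**2 + 30 = 30 + C**2)
U(B, H) = -28*H (U(B, H) = -2*H*14 = -28*H)
U(-2055, o(-47, 4)) - 1*2589090 = -28*(30 + 4**2) - 1*2589090 = -28*(30 + 16) - 2589090 = -28*46 - 2589090 = -1288 - 2589090 = -2590378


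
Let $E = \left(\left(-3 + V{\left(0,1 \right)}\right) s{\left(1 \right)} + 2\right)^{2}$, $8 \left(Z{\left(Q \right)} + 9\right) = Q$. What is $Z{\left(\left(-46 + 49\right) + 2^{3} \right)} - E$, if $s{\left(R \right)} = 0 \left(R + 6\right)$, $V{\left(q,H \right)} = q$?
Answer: $- \frac{93}{8} \approx -11.625$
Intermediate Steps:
$s{\left(R \right)} = 0$ ($s{\left(R \right)} = 0 \left(6 + R\right) = 0$)
$Z{\left(Q \right)} = -9 + \frac{Q}{8}$
$E = 4$ ($E = \left(\left(-3 + 0\right) 0 + 2\right)^{2} = \left(\left(-3\right) 0 + 2\right)^{2} = \left(0 + 2\right)^{2} = 2^{2} = 4$)
$Z{\left(\left(-46 + 49\right) + 2^{3} \right)} - E = \left(-9 + \frac{\left(-46 + 49\right) + 2^{3}}{8}\right) - 4 = \left(-9 + \frac{3 + 8}{8}\right) - 4 = \left(-9 + \frac{1}{8} \cdot 11\right) - 4 = \left(-9 + \frac{11}{8}\right) - 4 = - \frac{61}{8} - 4 = - \frac{93}{8}$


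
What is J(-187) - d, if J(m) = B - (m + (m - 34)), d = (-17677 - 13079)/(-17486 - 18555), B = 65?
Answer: 17016637/36041 ≈ 472.15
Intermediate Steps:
d = 30756/36041 (d = -30756/(-36041) = -30756*(-1/36041) = 30756/36041 ≈ 0.85336)
J(m) = 99 - 2*m (J(m) = 65 - (m + (m - 34)) = 65 - (m + (-34 + m)) = 65 - (-34 + 2*m) = 65 + (34 - 2*m) = 99 - 2*m)
J(-187) - d = (99 - 2*(-187)) - 1*30756/36041 = (99 + 374) - 30756/36041 = 473 - 30756/36041 = 17016637/36041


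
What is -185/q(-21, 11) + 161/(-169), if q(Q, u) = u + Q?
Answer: 5931/338 ≈ 17.547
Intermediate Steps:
q(Q, u) = Q + u
-185/q(-21, 11) + 161/(-169) = -185/(-21 + 11) + 161/(-169) = -185/(-10) + 161*(-1/169) = -185*(-⅒) - 161/169 = 37/2 - 161/169 = 5931/338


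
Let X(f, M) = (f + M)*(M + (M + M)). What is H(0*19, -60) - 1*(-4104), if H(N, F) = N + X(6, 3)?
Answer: 4185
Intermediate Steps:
X(f, M) = 3*M*(M + f) (X(f, M) = (M + f)*(M + 2*M) = (M + f)*(3*M) = 3*M*(M + f))
H(N, F) = 81 + N (H(N, F) = N + 3*3*(3 + 6) = N + 3*3*9 = N + 81 = 81 + N)
H(0*19, -60) - 1*(-4104) = (81 + 0*19) - 1*(-4104) = (81 + 0) + 4104 = 81 + 4104 = 4185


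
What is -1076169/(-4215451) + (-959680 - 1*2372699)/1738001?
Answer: -12177097589760/7326458053451 ≈ -1.6621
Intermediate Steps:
-1076169/(-4215451) + (-959680 - 1*2372699)/1738001 = -1076169*(-1/4215451) + (-959680 - 2372699)*(1/1738001) = 1076169/4215451 - 3332379*1/1738001 = 1076169/4215451 - 3332379/1738001 = -12177097589760/7326458053451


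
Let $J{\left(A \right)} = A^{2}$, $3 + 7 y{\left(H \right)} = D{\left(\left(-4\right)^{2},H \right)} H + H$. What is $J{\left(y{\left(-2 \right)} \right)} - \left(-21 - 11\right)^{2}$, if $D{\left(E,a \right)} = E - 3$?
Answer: $- \frac{49215}{49} \approx -1004.4$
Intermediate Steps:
$D{\left(E,a \right)} = -3 + E$
$y{\left(H \right)} = - \frac{3}{7} + 2 H$ ($y{\left(H \right)} = - \frac{3}{7} + \frac{\left(-3 + \left(-4\right)^{2}\right) H + H}{7} = - \frac{3}{7} + \frac{\left(-3 + 16\right) H + H}{7} = - \frac{3}{7} + \frac{13 H + H}{7} = - \frac{3}{7} + \frac{14 H}{7} = - \frac{3}{7} + 2 H$)
$J{\left(y{\left(-2 \right)} \right)} - \left(-21 - 11\right)^{2} = \left(- \frac{3}{7} + 2 \left(-2\right)\right)^{2} - \left(-21 - 11\right)^{2} = \left(- \frac{3}{7} - 4\right)^{2} - \left(-32\right)^{2} = \left(- \frac{31}{7}\right)^{2} - 1024 = \frac{961}{49} - 1024 = - \frac{49215}{49}$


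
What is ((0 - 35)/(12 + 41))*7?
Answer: -245/53 ≈ -4.6226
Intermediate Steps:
((0 - 35)/(12 + 41))*7 = -35/53*7 = -245/53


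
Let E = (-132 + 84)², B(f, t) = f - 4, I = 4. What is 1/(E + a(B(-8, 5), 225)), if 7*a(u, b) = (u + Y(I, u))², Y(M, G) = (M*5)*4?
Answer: 7/20752 ≈ 0.00033732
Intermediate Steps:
Y(M, G) = 20*M (Y(M, G) = (5*M)*4 = 20*M)
B(f, t) = -4 + f
a(u, b) = (80 + u)²/7 (a(u, b) = (u + 20*4)²/7 = (u + 80)²/7 = (80 + u)²/7)
E = 2304 (E = (-48)² = 2304)
1/(E + a(B(-8, 5), 225)) = 1/(2304 + (80 + (-4 - 8))²/7) = 1/(2304 + (80 - 12)²/7) = 1/(2304 + (⅐)*68²) = 1/(2304 + (⅐)*4624) = 1/(2304 + 4624/7) = 1/(20752/7) = 7/20752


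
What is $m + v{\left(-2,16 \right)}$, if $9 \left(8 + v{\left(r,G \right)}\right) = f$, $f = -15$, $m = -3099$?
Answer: $- \frac{9326}{3} \approx -3108.7$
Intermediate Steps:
$v{\left(r,G \right)} = - \frac{29}{3}$ ($v{\left(r,G \right)} = -8 + \frac{1}{9} \left(-15\right) = -8 - \frac{5}{3} = - \frac{29}{3}$)
$m + v{\left(-2,16 \right)} = -3099 - \frac{29}{3} = - \frac{9326}{3}$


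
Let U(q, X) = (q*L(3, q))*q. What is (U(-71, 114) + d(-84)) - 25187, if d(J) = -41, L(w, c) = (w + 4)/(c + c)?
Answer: -50953/2 ≈ -25477.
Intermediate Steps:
L(w, c) = (4 + w)/(2*c) (L(w, c) = (4 + w)/((2*c)) = (4 + w)*(1/(2*c)) = (4 + w)/(2*c))
U(q, X) = 7*q/2 (U(q, X) = (q*((4 + 3)/(2*q)))*q = (q*((½)*7/q))*q = (q*(7/(2*q)))*q = 7*q/2)
(U(-71, 114) + d(-84)) - 25187 = ((7/2)*(-71) - 41) - 25187 = (-497/2 - 41) - 25187 = -579/2 - 25187 = -50953/2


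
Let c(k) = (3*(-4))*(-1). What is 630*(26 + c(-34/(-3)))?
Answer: 23940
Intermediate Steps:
c(k) = 12 (c(k) = -12*(-1) = 12)
630*(26 + c(-34/(-3))) = 630*(26 + 12) = 630*38 = 23940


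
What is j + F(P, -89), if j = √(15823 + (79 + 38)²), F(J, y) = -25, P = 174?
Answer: -25 + 2*√7378 ≈ 146.79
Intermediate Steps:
j = 2*√7378 (j = √(15823 + 117²) = √(15823 + 13689) = √29512 = 2*√7378 ≈ 171.79)
j + F(P, -89) = 2*√7378 - 25 = -25 + 2*√7378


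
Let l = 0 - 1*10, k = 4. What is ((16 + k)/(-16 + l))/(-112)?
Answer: 5/728 ≈ 0.0068681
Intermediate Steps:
l = -10 (l = 0 - 10 = -10)
((16 + k)/(-16 + l))/(-112) = ((16 + 4)/(-16 - 10))/(-112) = -5/(28*(-26)) = -5*(-1)/(28*26) = -1/112*(-10/13) = 5/728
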